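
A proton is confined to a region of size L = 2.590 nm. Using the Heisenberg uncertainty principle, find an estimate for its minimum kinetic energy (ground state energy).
773.312 neV

Using the uncertainty principle to estimate ground state energy:

1. The position uncertainty is approximately the confinement size:
   Δx ≈ L = 2.590e-09 m

2. From ΔxΔp ≥ ℏ/2, the minimum momentum uncertainty is:
   Δp ≈ ℏ/(2L) = 2.036e-26 kg·m/s

3. The kinetic energy is approximately:
   KE ≈ (Δp)²/(2m) = (2.036e-26)²/(2 × 1.673e-27 kg)
   KE ≈ 1.239e-25 J = 773.312 neV

This is an order-of-magnitude estimate of the ground state energy.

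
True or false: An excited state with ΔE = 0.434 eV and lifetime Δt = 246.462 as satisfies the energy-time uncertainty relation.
No, it violates the uncertainty relation.

Calculate the product ΔEΔt:
ΔE = 0.434 eV = 6.953e-20 J
ΔEΔt = (6.953e-20 J) × (2.465e-16 s)
ΔEΔt = 1.714e-35 J·s

Compare to the minimum allowed value ℏ/2:
ℏ/2 = 5.273e-35 J·s

Since ΔEΔt = 1.714e-35 J·s < 5.273e-35 J·s = ℏ/2,
this violates the uncertainty relation.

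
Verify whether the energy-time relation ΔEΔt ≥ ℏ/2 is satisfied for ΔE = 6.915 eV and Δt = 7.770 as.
No, it violates the uncertainty relation.

Calculate the product ΔEΔt:
ΔE = 6.915 eV = 1.108e-18 J
ΔEΔt = (1.108e-18 J) × (7.770e-18 s)
ΔEΔt = 8.608e-36 J·s

Compare to the minimum allowed value ℏ/2:
ℏ/2 = 5.273e-35 J·s

Since ΔEΔt = 8.608e-36 J·s < 5.273e-35 J·s = ℏ/2,
this violates the uncertainty relation.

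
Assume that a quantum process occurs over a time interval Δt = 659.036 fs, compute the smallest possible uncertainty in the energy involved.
499.375 μeV

Using the energy-time uncertainty principle:
ΔEΔt ≥ ℏ/2

The minimum uncertainty in energy is:
ΔE_min = ℏ/(2Δt)
ΔE_min = (1.055e-34 J·s) / (2 × 6.590e-13 s)
ΔE_min = 8.001e-23 J = 499.375 μeV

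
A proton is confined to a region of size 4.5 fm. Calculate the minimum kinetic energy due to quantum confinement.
256.171 keV

Using the uncertainty principle:

1. Position uncertainty: Δx ≈ 4.500e-15 m
2. Minimum momentum uncertainty: Δp = ℏ/(2Δx) = 1.172e-20 kg·m/s
3. Minimum kinetic energy:
   KE = (Δp)²/(2m) = (1.172e-20)²/(2 × 1.673e-27 kg)
   KE = 4.104e-14 J = 256.171 keV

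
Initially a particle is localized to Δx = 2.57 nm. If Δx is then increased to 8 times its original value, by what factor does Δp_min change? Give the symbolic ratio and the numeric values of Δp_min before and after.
Original Δp_min = 2.052 × 10^-26 kg·m/s; new Δp'_min = 2.565 × 10^-27 kg·m/s; ratio Δp'_min/Δp_min = 1/8.

From the uncertainty principle ΔxΔp ≥ ℏ/2, the minimum momentum uncertainty is Δp_min = ℏ/(2Δx).

Original (Δx = 2.57 nm = 2.570e-09 m):
Δp_min = (1.055e-34 J·s)/(2 × 2.570e-09 m) = 2.052e-26 kg·m/s

When Δx → 8Δx:
Δp'_min = ℏ/(2 × 8Δx) = (1/8) × ℏ/(2Δx) = (1/8) × Δp_min
Δp'_min = 1/8 × 2.052e-26 kg·m/s = 2.565e-27 kg·m/s

Since Δp_min ∝ 1/Δx, when Δx is increased to 8 times its original value, Δp_min decreases to 1/8 of its original value.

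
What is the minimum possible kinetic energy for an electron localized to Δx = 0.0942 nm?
1.073 eV

Localizing a particle requires giving it sufficient momentum uncertainty:

1. From uncertainty principle: Δp ≥ ℏ/(2Δx)
   Δp_min = (1.055e-34 J·s) / (2 × 9.420e-11 m)
   Δp_min = 5.598e-25 kg·m/s

2. This momentum uncertainty corresponds to kinetic energy:
   KE ≈ (Δp)²/(2m) = (5.598e-25)²/(2 × 9.109e-31 kg)
   KE = 1.720e-19 J = 1.073 eV

Tighter localization requires more energy.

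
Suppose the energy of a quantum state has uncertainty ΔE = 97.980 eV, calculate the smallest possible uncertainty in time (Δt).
3.359 as

Using the energy-time uncertainty principle:
ΔEΔt ≥ ℏ/2

The minimum uncertainty in time is:
Δt_min = ℏ/(2ΔE)
Δt_min = (1.055e-34 J·s) / (2 × 1.570e-17 J)
Δt_min = 3.359e-18 s = 3.359 as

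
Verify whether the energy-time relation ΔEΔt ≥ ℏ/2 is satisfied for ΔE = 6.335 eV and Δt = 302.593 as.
Yes, it satisfies the uncertainty relation.

Calculate the product ΔEΔt:
ΔE = 6.335 eV = 1.015e-18 J
ΔEΔt = (1.015e-18 J) × (3.026e-16 s)
ΔEΔt = 3.071e-34 J·s

Compare to the minimum allowed value ℏ/2:
ℏ/2 = 5.273e-35 J·s

Since ΔEΔt = 3.071e-34 J·s ≥ 5.273e-35 J·s = ℏ/2,
this satisfies the uncertainty relation.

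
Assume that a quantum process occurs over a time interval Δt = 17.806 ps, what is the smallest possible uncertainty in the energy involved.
18.483 μeV

Using the energy-time uncertainty principle:
ΔEΔt ≥ ℏ/2

The minimum uncertainty in energy is:
ΔE_min = ℏ/(2Δt)
ΔE_min = (1.055e-34 J·s) / (2 × 1.781e-11 s)
ΔE_min = 2.961e-24 J = 18.483 μeV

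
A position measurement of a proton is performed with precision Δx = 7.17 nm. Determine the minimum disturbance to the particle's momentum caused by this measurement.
7.354 × 10^-27 kg·m/s

The uncertainty principle implies that measuring position disturbs momentum:
ΔxΔp ≥ ℏ/2

When we measure position with precision Δx, we necessarily introduce a momentum uncertainty:
Δp ≥ ℏ/(2Δx)
Δp_min = (1.055e-34 J·s) / (2 × 7.170e-09 m)
Δp_min = 7.354e-27 kg·m/s

The more precisely we measure position, the greater the momentum disturbance.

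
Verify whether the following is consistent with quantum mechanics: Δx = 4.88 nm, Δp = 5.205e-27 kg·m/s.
No, it violates the uncertainty principle (impossible measurement).

Calculate the product ΔxΔp:
ΔxΔp = (4.880e-09 m) × (5.205e-27 kg·m/s)
ΔxΔp = 2.540e-35 J·s

Compare to the minimum allowed value ℏ/2:
ℏ/2 = 5.273e-35 J·s

Since ΔxΔp = 2.540e-35 J·s < 5.273e-35 J·s = ℏ/2,
the measurement violates the uncertainty principle.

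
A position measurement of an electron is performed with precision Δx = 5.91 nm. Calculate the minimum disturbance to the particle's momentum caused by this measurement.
8.922 × 10^-27 kg·m/s

The uncertainty principle implies that measuring position disturbs momentum:
ΔxΔp ≥ ℏ/2

When we measure position with precision Δx, we necessarily introduce a momentum uncertainty:
Δp ≥ ℏ/(2Δx)
Δp_min = (1.055e-34 J·s) / (2 × 5.910e-09 m)
Δp_min = 8.922e-27 kg·m/s

The more precisely we measure position, the greater the momentum disturbance.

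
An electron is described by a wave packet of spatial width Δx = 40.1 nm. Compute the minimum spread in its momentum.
1.315 × 10^-27 kg·m/s

For a wave packet, the spatial width Δx and momentum spread Δp are related by the uncertainty principle:
ΔxΔp ≥ ℏ/2

The minimum momentum spread is:
Δp_min = ℏ/(2Δx)
Δp_min = (1.055e-34 J·s) / (2 × 4.010e-08 m)
Δp_min = 1.315e-27 kg·m/s

A wave packet cannot have both a well-defined position and well-defined momentum.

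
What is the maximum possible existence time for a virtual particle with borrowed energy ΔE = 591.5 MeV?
5.564 × 10^-25 s

Using the energy-time uncertainty principle:
ΔEΔt ≥ ℏ/2

For a virtual particle borrowing energy ΔE, the maximum lifetime is:
Δt_max = ℏ/(2ΔE)

Converting energy:
ΔE = 591.5 MeV = 9.477e-11 J

Δt_max = (1.055e-34 J·s) / (2 × 9.477e-11 J)
Δt_max = 5.564e-25 s = 5.564 × 10^-25 s

Virtual particles with higher borrowed energy exist for shorter times.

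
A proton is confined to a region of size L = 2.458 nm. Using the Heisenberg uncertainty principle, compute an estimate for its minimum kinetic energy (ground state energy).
858.599 neV

Using the uncertainty principle to estimate ground state energy:

1. The position uncertainty is approximately the confinement size:
   Δx ≈ L = 2.458e-09 m

2. From ΔxΔp ≥ ℏ/2, the minimum momentum uncertainty is:
   Δp ≈ ℏ/(2L) = 2.145e-26 kg·m/s

3. The kinetic energy is approximately:
   KE ≈ (Δp)²/(2m) = (2.145e-26)²/(2 × 1.673e-27 kg)
   KE ≈ 1.376e-25 J = 858.599 neV

This is an order-of-magnitude estimate of the ground state energy.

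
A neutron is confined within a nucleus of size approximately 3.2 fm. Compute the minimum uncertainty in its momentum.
1.648 × 10^-20 kg·m/s

Using the Heisenberg uncertainty principle:
ΔxΔp ≥ ℏ/2

With Δx ≈ L = 3.200e-15 m (the confinement size):
Δp_min = ℏ/(2Δx)
Δp_min = (1.055e-34 J·s) / (2 × 3.200e-15 m)
Δp_min = 1.648e-20 kg·m/s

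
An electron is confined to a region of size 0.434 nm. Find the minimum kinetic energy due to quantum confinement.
50.569 meV

Using the uncertainty principle:

1. Position uncertainty: Δx ≈ 4.340e-10 m
2. Minimum momentum uncertainty: Δp = ℏ/(2Δx) = 1.215e-25 kg·m/s
3. Minimum kinetic energy:
   KE = (Δp)²/(2m) = (1.215e-25)²/(2 × 9.109e-31 kg)
   KE = 8.102e-21 J = 50.569 meV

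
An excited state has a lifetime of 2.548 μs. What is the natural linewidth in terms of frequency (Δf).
31.231 kHz

Using the energy-time uncertainty principle and E = hf:
ΔEΔt ≥ ℏ/2
hΔf·Δt ≥ ℏ/2

The minimum frequency uncertainty is:
Δf = ℏ/(2hτ) = 1/(4πτ)
Δf = 1/(4π × 2.548e-06 s)
Δf = 3.123e+04 Hz = 31.231 kHz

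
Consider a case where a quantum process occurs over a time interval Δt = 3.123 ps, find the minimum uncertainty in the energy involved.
105.381 μeV

Using the energy-time uncertainty principle:
ΔEΔt ≥ ℏ/2

The minimum uncertainty in energy is:
ΔE_min = ℏ/(2Δt)
ΔE_min = (1.055e-34 J·s) / (2 × 3.123e-12 s)
ΔE_min = 1.688e-23 J = 105.381 μeV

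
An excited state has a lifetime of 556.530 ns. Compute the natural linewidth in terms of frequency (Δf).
142.989 kHz

Using the energy-time uncertainty principle and E = hf:
ΔEΔt ≥ ℏ/2
hΔf·Δt ≥ ℏ/2

The minimum frequency uncertainty is:
Δf = ℏ/(2hτ) = 1/(4πτ)
Δf = 1/(4π × 5.565e-07 s)
Δf = 1.430e+05 Hz = 142.989 kHz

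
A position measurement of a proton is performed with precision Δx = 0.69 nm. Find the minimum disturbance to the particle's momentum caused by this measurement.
7.642 × 10^-26 kg·m/s

The uncertainty principle implies that measuring position disturbs momentum:
ΔxΔp ≥ ℏ/2

When we measure position with precision Δx, we necessarily introduce a momentum uncertainty:
Δp ≥ ℏ/(2Δx)
Δp_min = (1.055e-34 J·s) / (2 × 6.900e-10 m)
Δp_min = 7.642e-26 kg·m/s

The more precisely we measure position, the greater the momentum disturbance.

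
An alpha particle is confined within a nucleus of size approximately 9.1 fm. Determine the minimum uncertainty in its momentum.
5.794 × 10^-21 kg·m/s

Using the Heisenberg uncertainty principle:
ΔxΔp ≥ ℏ/2

With Δx ≈ L = 9.100e-15 m (the confinement size):
Δp_min = ℏ/(2Δx)
Δp_min = (1.055e-34 J·s) / (2 × 9.100e-15 m)
Δp_min = 5.794e-21 kg·m/s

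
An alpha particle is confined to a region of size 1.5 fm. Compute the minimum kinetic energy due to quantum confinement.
580.359 keV

Using the uncertainty principle:

1. Position uncertainty: Δx ≈ 1.500e-15 m
2. Minimum momentum uncertainty: Δp = ℏ/(2Δx) = 3.515e-20 kg·m/s
3. Minimum kinetic energy:
   KE = (Δp)²/(2m) = (3.515e-20)²/(2 × 6.645e-27 kg)
   KE = 9.298e-14 J = 580.359 keV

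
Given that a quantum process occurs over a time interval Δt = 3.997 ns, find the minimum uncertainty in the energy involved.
82.338 neV

Using the energy-time uncertainty principle:
ΔEΔt ≥ ℏ/2

The minimum uncertainty in energy is:
ΔE_min = ℏ/(2Δt)
ΔE_min = (1.055e-34 J·s) / (2 × 3.997e-09 s)
ΔE_min = 1.319e-26 J = 82.338 neV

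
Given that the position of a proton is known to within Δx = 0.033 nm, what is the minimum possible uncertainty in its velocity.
955.288 m/s

Using the Heisenberg uncertainty principle and Δp = mΔv:
ΔxΔp ≥ ℏ/2
Δx(mΔv) ≥ ℏ/2

The minimum uncertainty in velocity is:
Δv_min = ℏ/(2mΔx)
Δv_min = (1.055e-34 J·s) / (2 × 1.673e-27 kg × 3.300e-11 m)
Δv_min = 9.553e+02 m/s = 955.288 m/s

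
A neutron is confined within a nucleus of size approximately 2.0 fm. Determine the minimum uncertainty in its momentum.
2.636 × 10^-20 kg·m/s

Using the Heisenberg uncertainty principle:
ΔxΔp ≥ ℏ/2

With Δx ≈ L = 2.000e-15 m (the confinement size):
Δp_min = ℏ/(2Δx)
Δp_min = (1.055e-34 J·s) / (2 × 2.000e-15 m)
Δp_min = 2.636e-20 kg·m/s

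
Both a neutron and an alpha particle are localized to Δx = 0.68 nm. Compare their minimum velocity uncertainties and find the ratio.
The neutron has the larger minimum velocity uncertainty, by a ratio of 4.0.

For both particles, Δp_min = ℏ/(2Δx) = 7.754e-26 kg·m/s (same for both).

The velocity uncertainty is Δv = Δp/m:
- neutron: Δv = 7.754e-26 / 1.675e-27 = 4.630e+01 m/s = 46.296 m/s
- alpha particle: Δv = 7.754e-26 / 6.645e-27 = 1.167e+01 m/s = 11.670 m/s

Ratio: 4.630e+01 / 1.167e+01 = 4.0

The lighter particle has larger velocity uncertainty because Δv ∝ 1/m.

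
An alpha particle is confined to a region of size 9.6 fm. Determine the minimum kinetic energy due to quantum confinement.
14.169 keV

Using the uncertainty principle:

1. Position uncertainty: Δx ≈ 9.600e-15 m
2. Minimum momentum uncertainty: Δp = ℏ/(2Δx) = 5.493e-21 kg·m/s
3. Minimum kinetic energy:
   KE = (Δp)²/(2m) = (5.493e-21)²/(2 × 6.645e-27 kg)
   KE = 2.270e-15 J = 14.169 keV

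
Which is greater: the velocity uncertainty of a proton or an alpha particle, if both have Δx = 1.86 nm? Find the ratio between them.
The proton has the larger minimum velocity uncertainty, by a ratio of 4.0.

For both particles, Δp_min = ℏ/(2Δx) = 2.835e-26 kg·m/s (same for both).

The velocity uncertainty is Δv = Δp/m:
- proton: Δv = 2.835e-26 / 1.673e-27 = 1.695e+01 m/s = 16.949 m/s
- alpha particle: Δv = 2.835e-26 / 6.645e-27 = 4.266e+00 m/s = 4.266 m/s

Ratio: 1.695e+01 / 4.266e+00 = 4.0

The lighter particle has larger velocity uncertainty because Δv ∝ 1/m.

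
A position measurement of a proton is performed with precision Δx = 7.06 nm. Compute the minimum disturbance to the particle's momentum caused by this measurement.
7.469 × 10^-27 kg·m/s

The uncertainty principle implies that measuring position disturbs momentum:
ΔxΔp ≥ ℏ/2

When we measure position with precision Δx, we necessarily introduce a momentum uncertainty:
Δp ≥ ℏ/(2Δx)
Δp_min = (1.055e-34 J·s) / (2 × 7.060e-09 m)
Δp_min = 7.469e-27 kg·m/s

The more precisely we measure position, the greater the momentum disturbance.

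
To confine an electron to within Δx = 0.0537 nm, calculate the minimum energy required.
3.303 eV

Localizing a particle requires giving it sufficient momentum uncertainty:

1. From uncertainty principle: Δp ≥ ℏ/(2Δx)
   Δp_min = (1.055e-34 J·s) / (2 × 5.370e-11 m)
   Δp_min = 9.819e-25 kg·m/s

2. This momentum uncertainty corresponds to kinetic energy:
   KE ≈ (Δp)²/(2m) = (9.819e-25)²/(2 × 9.109e-31 kg)
   KE = 5.292e-19 J = 3.303 eV

Tighter localization requires more energy.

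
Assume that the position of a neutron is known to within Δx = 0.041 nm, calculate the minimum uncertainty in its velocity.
767.832 m/s

Using the Heisenberg uncertainty principle and Δp = mΔv:
ΔxΔp ≥ ℏ/2
Δx(mΔv) ≥ ℏ/2

The minimum uncertainty in velocity is:
Δv_min = ℏ/(2mΔx)
Δv_min = (1.055e-34 J·s) / (2 × 1.675e-27 kg × 4.100e-11 m)
Δv_min = 7.678e+02 m/s = 767.832 m/s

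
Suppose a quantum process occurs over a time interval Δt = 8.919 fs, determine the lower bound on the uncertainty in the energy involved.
36.899 meV

Using the energy-time uncertainty principle:
ΔEΔt ≥ ℏ/2

The minimum uncertainty in energy is:
ΔE_min = ℏ/(2Δt)
ΔE_min = (1.055e-34 J·s) / (2 × 8.919e-15 s)
ΔE_min = 5.912e-21 J = 36.899 meV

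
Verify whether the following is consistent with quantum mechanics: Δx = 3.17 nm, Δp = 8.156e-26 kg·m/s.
Yes, it satisfies the uncertainty principle.

Calculate the product ΔxΔp:
ΔxΔp = (3.170e-09 m) × (8.156e-26 kg·m/s)
ΔxΔp = 2.585e-34 J·s

Compare to the minimum allowed value ℏ/2:
ℏ/2 = 5.273e-35 J·s

Since ΔxΔp = 2.585e-34 J·s ≥ 5.273e-35 J·s = ℏ/2,
the measurement satisfies the uncertainty principle.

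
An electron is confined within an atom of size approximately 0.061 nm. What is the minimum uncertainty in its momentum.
8.644 × 10^-25 kg·m/s

Using the Heisenberg uncertainty principle:
ΔxΔp ≥ ℏ/2

With Δx ≈ L = 6.100e-11 m (the confinement size):
Δp_min = ℏ/(2Δx)
Δp_min = (1.055e-34 J·s) / (2 × 6.100e-11 m)
Δp_min = 8.644e-25 kg·m/s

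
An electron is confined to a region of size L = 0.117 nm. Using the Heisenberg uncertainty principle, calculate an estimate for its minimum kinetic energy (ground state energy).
695.811 meV

Using the uncertainty principle to estimate ground state energy:

1. The position uncertainty is approximately the confinement size:
   Δx ≈ L = 1.170e-10 m

2. From ΔxΔp ≥ ℏ/2, the minimum momentum uncertainty is:
   Δp ≈ ℏ/(2L) = 4.507e-25 kg·m/s

3. The kinetic energy is approximately:
   KE ≈ (Δp)²/(2m) = (4.507e-25)²/(2 × 9.109e-31 kg)
   KE ≈ 1.115e-19 J = 695.811 meV

This is an order-of-magnitude estimate of the ground state energy.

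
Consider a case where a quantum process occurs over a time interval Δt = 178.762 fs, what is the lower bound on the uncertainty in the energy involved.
1.841 meV

Using the energy-time uncertainty principle:
ΔEΔt ≥ ℏ/2

The minimum uncertainty in energy is:
ΔE_min = ℏ/(2Δt)
ΔE_min = (1.055e-34 J·s) / (2 × 1.788e-13 s)
ΔE_min = 2.950e-22 J = 1.841 meV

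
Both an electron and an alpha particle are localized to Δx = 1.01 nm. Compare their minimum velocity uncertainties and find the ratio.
The electron has the larger minimum velocity uncertainty, by a ratio of 7294.3.

For both particles, Δp_min = ℏ/(2Δx) = 5.221e-26 kg·m/s (same for both).

The velocity uncertainty is Δv = Δp/m:
- electron: Δv = 5.221e-26 / 9.109e-31 = 5.731e+04 m/s = 57.311 km/s
- alpha particle: Δv = 5.221e-26 / 6.645e-27 = 7.857e+00 m/s = 7.857 m/s

Ratio: 5.731e+04 / 7.857e+00 = 7294.3

The lighter particle has larger velocity uncertainty because Δv ∝ 1/m.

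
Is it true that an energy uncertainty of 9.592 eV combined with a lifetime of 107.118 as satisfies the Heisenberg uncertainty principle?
Yes, it satisfies the uncertainty relation.

Calculate the product ΔEΔt:
ΔE = 9.592 eV = 1.537e-18 J
ΔEΔt = (1.537e-18 J) × (1.071e-16 s)
ΔEΔt = 1.646e-34 J·s

Compare to the minimum allowed value ℏ/2:
ℏ/2 = 5.273e-35 J·s

Since ΔEΔt = 1.646e-34 J·s ≥ 5.273e-35 J·s = ℏ/2,
this satisfies the uncertainty relation.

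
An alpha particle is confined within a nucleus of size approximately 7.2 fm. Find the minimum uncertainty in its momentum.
7.323 × 10^-21 kg·m/s

Using the Heisenberg uncertainty principle:
ΔxΔp ≥ ℏ/2

With Δx ≈ L = 7.200e-15 m (the confinement size):
Δp_min = ℏ/(2Δx)
Δp_min = (1.055e-34 J·s) / (2 × 7.200e-15 m)
Δp_min = 7.323e-21 kg·m/s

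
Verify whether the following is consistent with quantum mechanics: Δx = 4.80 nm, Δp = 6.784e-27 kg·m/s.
No, it violates the uncertainty principle (impossible measurement).

Calculate the product ΔxΔp:
ΔxΔp = (4.800e-09 m) × (6.784e-27 kg·m/s)
ΔxΔp = 3.256e-35 J·s

Compare to the minimum allowed value ℏ/2:
ℏ/2 = 5.273e-35 J·s

Since ΔxΔp = 3.256e-35 J·s < 5.273e-35 J·s = ℏ/2,
the measurement violates the uncertainty principle.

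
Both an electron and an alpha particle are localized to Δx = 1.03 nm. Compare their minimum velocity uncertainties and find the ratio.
The electron has the larger minimum velocity uncertainty, by a ratio of 7294.3.

For both particles, Δp_min = ℏ/(2Δx) = 5.119e-26 kg·m/s (same for both).

The velocity uncertainty is Δv = Δp/m:
- electron: Δv = 5.119e-26 / 9.109e-31 = 5.620e+04 m/s = 56.198 km/s
- alpha particle: Δv = 5.119e-26 / 6.645e-27 = 7.704e+00 m/s = 7.704 m/s

Ratio: 5.620e+04 / 7.704e+00 = 7294.3

The lighter particle has larger velocity uncertainty because Δv ∝ 1/m.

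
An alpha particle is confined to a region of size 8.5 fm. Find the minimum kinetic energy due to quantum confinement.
18.073 keV

Using the uncertainty principle:

1. Position uncertainty: Δx ≈ 8.500e-15 m
2. Minimum momentum uncertainty: Δp = ℏ/(2Δx) = 6.203e-21 kg·m/s
3. Minimum kinetic energy:
   KE = (Δp)²/(2m) = (6.203e-21)²/(2 × 6.645e-27 kg)
   KE = 2.896e-15 J = 18.073 keV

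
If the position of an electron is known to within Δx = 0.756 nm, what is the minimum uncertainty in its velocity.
76.566 km/s

Using the Heisenberg uncertainty principle and Δp = mΔv:
ΔxΔp ≥ ℏ/2
Δx(mΔv) ≥ ℏ/2

The minimum uncertainty in velocity is:
Δv_min = ℏ/(2mΔx)
Δv_min = (1.055e-34 J·s) / (2 × 9.109e-31 kg × 7.560e-10 m)
Δv_min = 7.657e+04 m/s = 76.566 km/s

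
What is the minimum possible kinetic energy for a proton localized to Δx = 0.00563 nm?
163.658 meV

Localizing a particle requires giving it sufficient momentum uncertainty:

1. From uncertainty principle: Δp ≥ ℏ/(2Δx)
   Δp_min = (1.055e-34 J·s) / (2 × 5.630e-12 m)
   Δp_min = 9.366e-24 kg·m/s

2. This momentum uncertainty corresponds to kinetic energy:
   KE ≈ (Δp)²/(2m) = (9.366e-24)²/(2 × 1.673e-27 kg)
   KE = 2.622e-20 J = 163.658 meV

Tighter localization requires more energy.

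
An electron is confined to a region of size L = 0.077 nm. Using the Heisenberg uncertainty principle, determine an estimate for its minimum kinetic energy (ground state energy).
1.607 eV

Using the uncertainty principle to estimate ground state energy:

1. The position uncertainty is approximately the confinement size:
   Δx ≈ L = 7.700e-11 m

2. From ΔxΔp ≥ ℏ/2, the minimum momentum uncertainty is:
   Δp ≈ ℏ/(2L) = 6.848e-25 kg·m/s

3. The kinetic energy is approximately:
   KE ≈ (Δp)²/(2m) = (6.848e-25)²/(2 × 9.109e-31 kg)
   KE ≈ 2.574e-19 J = 1.607 eV

This is an order-of-magnitude estimate of the ground state energy.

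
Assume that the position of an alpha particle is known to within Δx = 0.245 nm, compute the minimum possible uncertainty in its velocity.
32.390 m/s

Using the Heisenberg uncertainty principle and Δp = mΔv:
ΔxΔp ≥ ℏ/2
Δx(mΔv) ≥ ℏ/2

The minimum uncertainty in velocity is:
Δv_min = ℏ/(2mΔx)
Δv_min = (1.055e-34 J·s) / (2 × 6.645e-27 kg × 2.450e-10 m)
Δv_min = 3.239e+01 m/s = 32.390 m/s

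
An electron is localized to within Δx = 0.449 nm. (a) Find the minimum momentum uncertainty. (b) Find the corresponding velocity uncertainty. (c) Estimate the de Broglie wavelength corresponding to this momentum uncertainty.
(a) Δp_min = 1.174 × 10^-25 kg·m/s
(b) Δv_min = 128.917 km/s
(c) λ_dB = 5.642 nm

Step-by-step:

(a) From the uncertainty principle:
Δp_min = ℏ/(2Δx) = (1.055e-34 J·s)/(2 × 4.490e-10 m) = 1.174e-25 kg·m/s

(b) The velocity uncertainty:
Δv = Δp/m = (1.174e-25 kg·m/s)/(9.109e-31 kg) = 1.289e+05 m/s = 128.917 km/s

(c) The de Broglie wavelength for this momentum:
λ = h/p = (6.626e-34 J·s)/(1.174e-25 kg·m/s) = 5.642e-09 m = 5.642 nm

Note: The de Broglie wavelength is comparable to the localization size, as expected from wave-particle duality.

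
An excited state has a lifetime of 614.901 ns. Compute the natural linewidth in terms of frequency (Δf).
129.415 kHz

Using the energy-time uncertainty principle and E = hf:
ΔEΔt ≥ ℏ/2
hΔf·Δt ≥ ℏ/2

The minimum frequency uncertainty is:
Δf = ℏ/(2hτ) = 1/(4πτ)
Δf = 1/(4π × 6.149e-07 s)
Δf = 1.294e+05 Hz = 129.415 kHz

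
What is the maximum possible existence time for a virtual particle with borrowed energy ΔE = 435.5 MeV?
7.557 × 10^-25 s

Using the energy-time uncertainty principle:
ΔEΔt ≥ ℏ/2

For a virtual particle borrowing energy ΔE, the maximum lifetime is:
Δt_max = ℏ/(2ΔE)

Converting energy:
ΔE = 435.5 MeV = 6.977e-11 J

Δt_max = (1.055e-34 J·s) / (2 × 6.977e-11 J)
Δt_max = 7.557e-25 s = 7.557 × 10^-25 s

Virtual particles with higher borrowed energy exist for shorter times.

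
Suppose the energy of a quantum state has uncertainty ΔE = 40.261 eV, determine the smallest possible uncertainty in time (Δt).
8.174 as

Using the energy-time uncertainty principle:
ΔEΔt ≥ ℏ/2

The minimum uncertainty in time is:
Δt_min = ℏ/(2ΔE)
Δt_min = (1.055e-34 J·s) / (2 × 6.451e-18 J)
Δt_min = 8.174e-18 s = 8.174 as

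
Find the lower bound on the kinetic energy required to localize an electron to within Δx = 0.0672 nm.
2.109 eV

Localizing a particle requires giving it sufficient momentum uncertainty:

1. From uncertainty principle: Δp ≥ ℏ/(2Δx)
   Δp_min = (1.055e-34 J·s) / (2 × 6.720e-11 m)
   Δp_min = 7.847e-25 kg·m/s

2. This momentum uncertainty corresponds to kinetic energy:
   KE ≈ (Δp)²/(2m) = (7.847e-25)²/(2 × 9.109e-31 kg)
   KE = 3.379e-19 J = 2.109 eV

Tighter localization requires more energy.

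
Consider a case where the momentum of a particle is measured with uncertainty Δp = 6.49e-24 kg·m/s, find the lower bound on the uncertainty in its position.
8.125 pm

Using the Heisenberg uncertainty principle:
ΔxΔp ≥ ℏ/2

The minimum uncertainty in position is:
Δx_min = ℏ/(2Δp)
Δx_min = (1.055e-34 J·s) / (2 × 6.490e-24 kg·m/s)
Δx_min = 8.125e-12 m = 8.125 pm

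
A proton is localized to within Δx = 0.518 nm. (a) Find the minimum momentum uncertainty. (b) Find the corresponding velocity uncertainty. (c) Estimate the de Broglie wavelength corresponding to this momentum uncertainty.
(a) Δp_min = 1.018 × 10^-25 kg·m/s
(b) Δv_min = 60.858 m/s
(c) λ_dB = 6.509 nm

Step-by-step:

(a) From the uncertainty principle:
Δp_min = ℏ/(2Δx) = (1.055e-34 J·s)/(2 × 5.180e-10 m) = 1.018e-25 kg·m/s

(b) The velocity uncertainty:
Δv = Δp/m = (1.018e-25 kg·m/s)/(1.673e-27 kg) = 6.086e+01 m/s = 60.858 m/s

(c) The de Broglie wavelength for this momentum:
λ = h/p = (6.626e-34 J·s)/(1.018e-25 kg·m/s) = 6.509e-09 m = 6.509 nm

Note: The de Broglie wavelength is comparable to the localization size, as expected from wave-particle duality.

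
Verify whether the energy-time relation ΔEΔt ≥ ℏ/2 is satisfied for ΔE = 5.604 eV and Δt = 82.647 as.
Yes, it satisfies the uncertainty relation.

Calculate the product ΔEΔt:
ΔE = 5.604 eV = 8.979e-19 J
ΔEΔt = (8.979e-19 J) × (8.265e-17 s)
ΔEΔt = 7.421e-35 J·s

Compare to the minimum allowed value ℏ/2:
ℏ/2 = 5.273e-35 J·s

Since ΔEΔt = 7.421e-35 J·s ≥ 5.273e-35 J·s = ℏ/2,
this satisfies the uncertainty relation.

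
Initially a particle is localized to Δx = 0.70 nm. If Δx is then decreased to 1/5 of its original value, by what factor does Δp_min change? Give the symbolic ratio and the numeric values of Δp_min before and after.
Original Δp_min = 7.533 × 10^-26 kg·m/s; new Δp'_min = 3.766 × 10^-25 kg·m/s; ratio Δp'_min/Δp_min = 5.

From the uncertainty principle ΔxΔp ≥ ℏ/2, the minimum momentum uncertainty is Δp_min = ℏ/(2Δx).

Original (Δx = 0.70 nm = 7.000e-10 m):
Δp_min = (1.055e-34 J·s)/(2 × 7.000e-10 m) = 7.533e-26 kg·m/s

When Δx → (1/5)Δx:
Δp'_min = ℏ/(2 × (1/5)Δx) = 5 × ℏ/(2Δx) = 5 × Δp_min
Δp'_min = 5 × 7.533e-26 kg·m/s = 3.766e-25 kg·m/s

Since Δp_min ∝ 1/Δx, when Δx is decreased to 1/5 of its original value, Δp_min increases to 5 times its original value.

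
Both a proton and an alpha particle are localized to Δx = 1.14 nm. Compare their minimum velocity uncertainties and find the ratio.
The proton has the larger minimum velocity uncertainty, by a ratio of 4.0.

For both particles, Δp_min = ℏ/(2Δx) = 4.625e-26 kg·m/s (same for both).

The velocity uncertainty is Δv = Δp/m:
- proton: Δv = 4.625e-26 / 1.673e-27 = 2.765e+01 m/s = 27.653 m/s
- alpha particle: Δv = 4.625e-26 / 6.645e-27 = 6.961e+00 m/s = 6.961 m/s

Ratio: 2.765e+01 / 6.961e+00 = 4.0

The lighter particle has larger velocity uncertainty because Δv ∝ 1/m.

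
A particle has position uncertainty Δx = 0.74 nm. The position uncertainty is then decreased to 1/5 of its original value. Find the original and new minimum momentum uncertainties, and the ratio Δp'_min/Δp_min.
Original Δp_min = 7.125 × 10^-26 kg·m/s; new Δp'_min = 3.563 × 10^-25 kg·m/s; ratio Δp'_min/Δp_min = 5.

From the uncertainty principle ΔxΔp ≥ ℏ/2, the minimum momentum uncertainty is Δp_min = ℏ/(2Δx).

Original (Δx = 0.74 nm = 7.400e-10 m):
Δp_min = (1.055e-34 J·s)/(2 × 7.400e-10 m) = 7.125e-26 kg·m/s

When Δx → (1/5)Δx:
Δp'_min = ℏ/(2 × (1/5)Δx) = 5 × ℏ/(2Δx) = 5 × Δp_min
Δp'_min = 5 × 7.125e-26 kg·m/s = 3.563e-25 kg·m/s

Since Δp_min ∝ 1/Δx, when Δx is decreased to 1/5 of its original value, Δp_min increases to 5 times its original value.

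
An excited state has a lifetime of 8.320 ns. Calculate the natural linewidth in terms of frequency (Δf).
9.565 MHz

Using the energy-time uncertainty principle and E = hf:
ΔEΔt ≥ ℏ/2
hΔf·Δt ≥ ℏ/2

The minimum frequency uncertainty is:
Δf = ℏ/(2hτ) = 1/(4πτ)
Δf = 1/(4π × 8.320e-09 s)
Δf = 9.565e+06 Hz = 9.565 MHz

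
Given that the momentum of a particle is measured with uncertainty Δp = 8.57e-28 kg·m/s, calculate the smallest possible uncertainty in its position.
61.527 nm

Using the Heisenberg uncertainty principle:
ΔxΔp ≥ ℏ/2

The minimum uncertainty in position is:
Δx_min = ℏ/(2Δp)
Δx_min = (1.055e-34 J·s) / (2 × 8.570e-28 kg·m/s)
Δx_min = 6.153e-08 m = 61.527 nm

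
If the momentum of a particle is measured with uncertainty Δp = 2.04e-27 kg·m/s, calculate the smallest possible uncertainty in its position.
25.847 nm

Using the Heisenberg uncertainty principle:
ΔxΔp ≥ ℏ/2

The minimum uncertainty in position is:
Δx_min = ℏ/(2Δp)
Δx_min = (1.055e-34 J·s) / (2 × 2.040e-27 kg·m/s)
Δx_min = 2.585e-08 m = 25.847 nm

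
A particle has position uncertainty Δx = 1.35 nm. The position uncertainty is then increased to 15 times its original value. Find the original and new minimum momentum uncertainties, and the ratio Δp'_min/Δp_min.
Original Δp_min = 3.906 × 10^-26 kg·m/s; new Δp'_min = 2.604 × 10^-27 kg·m/s; ratio Δp'_min/Δp_min = 1/15.

From the uncertainty principle ΔxΔp ≥ ℏ/2, the minimum momentum uncertainty is Δp_min = ℏ/(2Δx).

Original (Δx = 1.35 nm = 1.350e-09 m):
Δp_min = (1.055e-34 J·s)/(2 × 1.350e-09 m) = 3.906e-26 kg·m/s

When Δx → 15Δx:
Δp'_min = ℏ/(2 × 15Δx) = (1/15) × ℏ/(2Δx) = (1/15) × Δp_min
Δp'_min = 1/15 × 3.906e-26 kg·m/s = 2.604e-27 kg·m/s

Since Δp_min ∝ 1/Δx, when Δx is increased to 15 times its original value, Δp_min decreases to 1/15 of its original value.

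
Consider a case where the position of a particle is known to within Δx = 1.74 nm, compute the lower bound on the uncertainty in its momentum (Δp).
3.030 × 10^-26 kg·m/s

Using the Heisenberg uncertainty principle:
ΔxΔp ≥ ℏ/2

The minimum uncertainty in momentum is:
Δp_min = ℏ/(2Δx)
Δp_min = (1.055e-34 J·s) / (2 × 1.740e-09 m)
Δp_min = 3.030e-26 kg·m/s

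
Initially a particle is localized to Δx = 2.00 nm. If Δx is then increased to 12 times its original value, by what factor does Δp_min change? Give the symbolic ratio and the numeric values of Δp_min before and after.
Original Δp_min = 2.636 × 10^-26 kg·m/s; new Δp'_min = 2.197 × 10^-27 kg·m/s; ratio Δp'_min/Δp_min = 1/12.

From the uncertainty principle ΔxΔp ≥ ℏ/2, the minimum momentum uncertainty is Δp_min = ℏ/(2Δx).

Original (Δx = 2.00 nm = 2.000e-09 m):
Δp_min = (1.055e-34 J·s)/(2 × 2.000e-09 m) = 2.636e-26 kg·m/s

When Δx → 12Δx:
Δp'_min = ℏ/(2 × 12Δx) = (1/12) × ℏ/(2Δx) = (1/12) × Δp_min
Δp'_min = 1/12 × 2.636e-26 kg·m/s = 2.197e-27 kg·m/s

Since Δp_min ∝ 1/Δx, when Δx is increased to 12 times its original value, Δp_min decreases to 1/12 of its original value.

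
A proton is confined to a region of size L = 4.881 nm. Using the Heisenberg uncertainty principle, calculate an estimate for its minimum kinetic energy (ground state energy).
217.739 neV

Using the uncertainty principle to estimate ground state energy:

1. The position uncertainty is approximately the confinement size:
   Δx ≈ L = 4.881e-09 m

2. From ΔxΔp ≥ ℏ/2, the minimum momentum uncertainty is:
   Δp ≈ ℏ/(2L) = 1.080e-26 kg·m/s

3. The kinetic energy is approximately:
   KE ≈ (Δp)²/(2m) = (1.080e-26)²/(2 × 1.673e-27 kg)
   KE ≈ 3.489e-26 J = 217.739 neV

This is an order-of-magnitude estimate of the ground state energy.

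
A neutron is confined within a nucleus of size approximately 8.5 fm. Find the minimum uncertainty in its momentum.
6.203 × 10^-21 kg·m/s

Using the Heisenberg uncertainty principle:
ΔxΔp ≥ ℏ/2

With Δx ≈ L = 8.500e-15 m (the confinement size):
Δp_min = ℏ/(2Δx)
Δp_min = (1.055e-34 J·s) / (2 × 8.500e-15 m)
Δp_min = 6.203e-21 kg·m/s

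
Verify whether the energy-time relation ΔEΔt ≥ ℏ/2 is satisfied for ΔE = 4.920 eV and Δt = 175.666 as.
Yes, it satisfies the uncertainty relation.

Calculate the product ΔEΔt:
ΔE = 4.920 eV = 7.883e-19 J
ΔEΔt = (7.883e-19 J) × (1.757e-16 s)
ΔEΔt = 1.385e-34 J·s

Compare to the minimum allowed value ℏ/2:
ℏ/2 = 5.273e-35 J·s

Since ΔEΔt = 1.385e-34 J·s ≥ 5.273e-35 J·s = ℏ/2,
this satisfies the uncertainty relation.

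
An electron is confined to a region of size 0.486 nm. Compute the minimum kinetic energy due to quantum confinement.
40.326 meV

Using the uncertainty principle:

1. Position uncertainty: Δx ≈ 4.860e-10 m
2. Minimum momentum uncertainty: Δp = ℏ/(2Δx) = 1.085e-25 kg·m/s
3. Minimum kinetic energy:
   KE = (Δp)²/(2m) = (1.085e-25)²/(2 × 9.109e-31 kg)
   KE = 6.461e-21 J = 40.326 meV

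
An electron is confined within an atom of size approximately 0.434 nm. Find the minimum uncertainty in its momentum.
1.215 × 10^-25 kg·m/s

Using the Heisenberg uncertainty principle:
ΔxΔp ≥ ℏ/2

With Δx ≈ L = 4.340e-10 m (the confinement size):
Δp_min = ℏ/(2Δx)
Δp_min = (1.055e-34 J·s) / (2 × 4.340e-10 m)
Δp_min = 1.215e-25 kg·m/s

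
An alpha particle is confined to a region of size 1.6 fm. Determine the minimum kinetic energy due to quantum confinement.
510.081 keV

Using the uncertainty principle:

1. Position uncertainty: Δx ≈ 1.600e-15 m
2. Minimum momentum uncertainty: Δp = ℏ/(2Δx) = 3.296e-20 kg·m/s
3. Minimum kinetic energy:
   KE = (Δp)²/(2m) = (3.296e-20)²/(2 × 6.645e-27 kg)
   KE = 8.172e-14 J = 510.081 keV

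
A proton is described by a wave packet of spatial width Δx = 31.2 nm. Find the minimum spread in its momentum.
1.690 × 10^-27 kg·m/s

For a wave packet, the spatial width Δx and momentum spread Δp are related by the uncertainty principle:
ΔxΔp ≥ ℏ/2

The minimum momentum spread is:
Δp_min = ℏ/(2Δx)
Δp_min = (1.055e-34 J·s) / (2 × 3.120e-08 m)
Δp_min = 1.690e-27 kg·m/s

A wave packet cannot have both a well-defined position and well-defined momentum.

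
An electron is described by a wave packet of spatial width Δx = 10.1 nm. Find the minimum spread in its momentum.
5.221 × 10^-27 kg·m/s

For a wave packet, the spatial width Δx and momentum spread Δp are related by the uncertainty principle:
ΔxΔp ≥ ℏ/2

The minimum momentum spread is:
Δp_min = ℏ/(2Δx)
Δp_min = (1.055e-34 J·s) / (2 × 1.010e-08 m)
Δp_min = 5.221e-27 kg·m/s

A wave packet cannot have both a well-defined position and well-defined momentum.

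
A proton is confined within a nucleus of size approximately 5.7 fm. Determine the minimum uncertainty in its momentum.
9.251 × 10^-21 kg·m/s

Using the Heisenberg uncertainty principle:
ΔxΔp ≥ ℏ/2

With Δx ≈ L = 5.700e-15 m (the confinement size):
Δp_min = ℏ/(2Δx)
Δp_min = (1.055e-34 J·s) / (2 × 5.700e-15 m)
Δp_min = 9.251e-21 kg·m/s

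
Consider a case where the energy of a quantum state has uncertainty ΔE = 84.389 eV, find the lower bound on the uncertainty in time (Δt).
3.900 as

Using the energy-time uncertainty principle:
ΔEΔt ≥ ℏ/2

The minimum uncertainty in time is:
Δt_min = ℏ/(2ΔE)
Δt_min = (1.055e-34 J·s) / (2 × 1.352e-17 J)
Δt_min = 3.900e-18 s = 3.900 as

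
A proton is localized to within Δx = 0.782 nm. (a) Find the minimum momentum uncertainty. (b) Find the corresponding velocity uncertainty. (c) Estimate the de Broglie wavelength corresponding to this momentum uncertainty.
(a) Δp_min = 6.743 × 10^-26 kg·m/s
(b) Δv_min = 40.313 m/s
(c) λ_dB = 9.827 nm

Step-by-step:

(a) From the uncertainty principle:
Δp_min = ℏ/(2Δx) = (1.055e-34 J·s)/(2 × 7.820e-10 m) = 6.743e-26 kg·m/s

(b) The velocity uncertainty:
Δv = Δp/m = (6.743e-26 kg·m/s)/(1.673e-27 kg) = 4.031e+01 m/s = 40.313 m/s

(c) The de Broglie wavelength for this momentum:
λ = h/p = (6.626e-34 J·s)/(6.743e-26 kg·m/s) = 9.827e-09 m = 9.827 nm

Note: The de Broglie wavelength is comparable to the localization size, as expected from wave-particle duality.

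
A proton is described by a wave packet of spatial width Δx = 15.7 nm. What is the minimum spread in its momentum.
3.359 × 10^-27 kg·m/s

For a wave packet, the spatial width Δx and momentum spread Δp are related by the uncertainty principle:
ΔxΔp ≥ ℏ/2

The minimum momentum spread is:
Δp_min = ℏ/(2Δx)
Δp_min = (1.055e-34 J·s) / (2 × 1.570e-08 m)
Δp_min = 3.359e-27 kg·m/s

A wave packet cannot have both a well-defined position and well-defined momentum.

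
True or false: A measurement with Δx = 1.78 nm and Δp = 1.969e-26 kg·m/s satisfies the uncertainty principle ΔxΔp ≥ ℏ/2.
No, it violates the uncertainty principle (impossible measurement).

Calculate the product ΔxΔp:
ΔxΔp = (1.780e-09 m) × (1.969e-26 kg·m/s)
ΔxΔp = 3.505e-35 J·s

Compare to the minimum allowed value ℏ/2:
ℏ/2 = 5.273e-35 J·s

Since ΔxΔp = 3.505e-35 J·s < 5.273e-35 J·s = ℏ/2,
the measurement violates the uncertainty principle.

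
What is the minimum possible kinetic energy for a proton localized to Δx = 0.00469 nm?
235.835 meV

Localizing a particle requires giving it sufficient momentum uncertainty:

1. From uncertainty principle: Δp ≥ ℏ/(2Δx)
   Δp_min = (1.055e-34 J·s) / (2 × 4.690e-12 m)
   Δp_min = 1.124e-23 kg·m/s

2. This momentum uncertainty corresponds to kinetic energy:
   KE ≈ (Δp)²/(2m) = (1.124e-23)²/(2 × 1.673e-27 kg)
   KE = 3.778e-20 J = 235.835 meV

Tighter localization requires more energy.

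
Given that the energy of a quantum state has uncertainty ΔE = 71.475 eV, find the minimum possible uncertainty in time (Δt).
4.604 as

Using the energy-time uncertainty principle:
ΔEΔt ≥ ℏ/2

The minimum uncertainty in time is:
Δt_min = ℏ/(2ΔE)
Δt_min = (1.055e-34 J·s) / (2 × 1.145e-17 J)
Δt_min = 4.604e-18 s = 4.604 as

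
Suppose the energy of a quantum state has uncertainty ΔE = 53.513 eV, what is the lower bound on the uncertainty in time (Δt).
6.150 as

Using the energy-time uncertainty principle:
ΔEΔt ≥ ℏ/2

The minimum uncertainty in time is:
Δt_min = ℏ/(2ΔE)
Δt_min = (1.055e-34 J·s) / (2 × 8.574e-18 J)
Δt_min = 6.150e-18 s = 6.150 as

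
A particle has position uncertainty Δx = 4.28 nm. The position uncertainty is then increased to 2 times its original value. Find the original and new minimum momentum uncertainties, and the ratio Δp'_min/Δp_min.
Original Δp_min = 1.232 × 10^-26 kg·m/s; new Δp'_min = 6.160 × 10^-27 kg·m/s; ratio Δp'_min/Δp_min = 1/2.

From the uncertainty principle ΔxΔp ≥ ℏ/2, the minimum momentum uncertainty is Δp_min = ℏ/(2Δx).

Original (Δx = 4.28 nm = 4.280e-09 m):
Δp_min = (1.055e-34 J·s)/(2 × 4.280e-09 m) = 1.232e-26 kg·m/s

When Δx → 2Δx:
Δp'_min = ℏ/(2 × 2Δx) = (1/2) × ℏ/(2Δx) = (1/2) × Δp_min
Δp'_min = 1/2 × 1.232e-26 kg·m/s = 6.160e-27 kg·m/s

Since Δp_min ∝ 1/Δx, when Δx is increased to 2 times its original value, Δp_min decreases to 1/2 of its original value.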